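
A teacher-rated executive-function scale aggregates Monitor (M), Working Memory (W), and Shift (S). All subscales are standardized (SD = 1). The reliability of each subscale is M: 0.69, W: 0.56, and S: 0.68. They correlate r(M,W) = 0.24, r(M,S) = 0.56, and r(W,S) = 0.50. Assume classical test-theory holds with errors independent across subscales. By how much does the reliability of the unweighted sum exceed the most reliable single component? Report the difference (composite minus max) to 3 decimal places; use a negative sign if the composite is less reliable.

Var(sum) = 3 + 2.6 = 5.6; true-score variance = 1.93 + 2.6 = 4.53; composite reliability = 0.8089.
Max component reliability = 0.6900.
Difference = 0.8089 − 0.6900 = 0.119.

0.119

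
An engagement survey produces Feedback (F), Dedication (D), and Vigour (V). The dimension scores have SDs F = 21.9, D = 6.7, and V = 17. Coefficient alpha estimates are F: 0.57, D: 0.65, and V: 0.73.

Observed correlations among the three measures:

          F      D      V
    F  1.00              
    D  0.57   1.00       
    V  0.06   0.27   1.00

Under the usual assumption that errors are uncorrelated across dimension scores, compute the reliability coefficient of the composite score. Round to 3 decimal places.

Var(F+D+V) = 21.9² + 6.7² + 17² + 2·[21.9·6.7·0.57 + 21.9·17·0.06 + 6.7·17·0.27] = 813.5 + 273.454 = 1086.95.
Under uncorrelated errors the observed covariances equal the true-score covariances, so only the own-variance terms attenuate.
True-score variance = [21.9²·0.57 + 6.7²·0.65 + 17²·0.73] + 273.454 = 513.526 + 273.454 = 786.98.
Reliability = 786.98 / 1086.95 = 0.724.

0.724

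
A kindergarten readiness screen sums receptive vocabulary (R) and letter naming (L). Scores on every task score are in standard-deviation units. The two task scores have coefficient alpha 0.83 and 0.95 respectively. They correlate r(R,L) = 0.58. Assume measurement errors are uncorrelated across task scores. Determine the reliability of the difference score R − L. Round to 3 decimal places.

Var(R−L) = 1 + 1 − 2·0.58 = 2 − 1.16 = 0.84.
Under uncorrelated errors the observed covariances equal the true-score covariances, so only the own-variance terms attenuate.
True-score variance = [0.83 + 0.95] − 1.16 = 1.78 − 1.16 = 0.62.
Reliability = 0.62 / 0.84 = 0.738.

0.738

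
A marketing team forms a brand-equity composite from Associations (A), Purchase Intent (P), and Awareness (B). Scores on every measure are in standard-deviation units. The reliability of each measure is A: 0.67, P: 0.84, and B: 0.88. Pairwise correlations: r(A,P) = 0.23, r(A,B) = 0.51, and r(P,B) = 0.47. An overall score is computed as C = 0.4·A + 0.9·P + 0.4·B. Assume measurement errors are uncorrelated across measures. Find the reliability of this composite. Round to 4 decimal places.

Var(C) = 0.4² + 0.9² + 0.4² + 2·[0.36·0.23 + 0.16·0.51 + 0.36·0.47] = 1.13 + 0.6672 = 1.7972.
Because errors are independent across components, Cov(Tᵢ,Tⱼ) = Cov(Xᵢ,Xⱼ); the off-diagonal part of the true-score variance is the same as above.
True-score variance = [0.4²·0.67 + 0.9²·0.84 + 0.4²·0.88] + 0.6672 = 0.9284 + 0.6672 = 1.5956.
Reliability = 1.5956 / 1.7972 = 0.8878.

0.8878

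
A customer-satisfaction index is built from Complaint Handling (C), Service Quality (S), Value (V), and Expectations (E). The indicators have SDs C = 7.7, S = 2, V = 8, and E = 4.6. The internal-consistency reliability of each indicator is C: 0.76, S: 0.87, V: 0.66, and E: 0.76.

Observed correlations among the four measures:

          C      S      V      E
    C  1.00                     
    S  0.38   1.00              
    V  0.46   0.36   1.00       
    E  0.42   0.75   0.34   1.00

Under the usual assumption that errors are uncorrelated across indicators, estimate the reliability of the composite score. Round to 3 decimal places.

0.860

Var(C+S+V+E) = 7.7² + 2² + 8² + 4.6² + 2·[7.7·2·0.38 + 7.7·8·0.46 + 7.7·4.6·0.42 + 2·8·0.36 + 2·4.6·0.75 + 8·4.6·0.34] = 148.45 + 148.473 = 296.923.
Because errors are independent across components, Cov(Tᵢ,Tⱼ) = Cov(Xᵢ,Xⱼ); the off-diagonal part of the true-score variance is the same as above.
True-score variance = [7.7²·0.76 + 2²·0.87 + 8²·0.66 + 4.6²·0.76] + 148.473 = 106.862 + 148.473 = 255.335.
Reliability = 255.335 / 296.923 = 0.860.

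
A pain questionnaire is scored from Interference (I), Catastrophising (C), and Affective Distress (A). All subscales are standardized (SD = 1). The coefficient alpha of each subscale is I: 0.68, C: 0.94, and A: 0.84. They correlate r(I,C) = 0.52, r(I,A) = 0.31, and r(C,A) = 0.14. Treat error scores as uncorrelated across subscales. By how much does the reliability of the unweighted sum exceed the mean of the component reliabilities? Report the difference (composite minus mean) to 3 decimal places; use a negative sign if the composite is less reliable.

0.071

Var(sum) = 3 + 1.94 = 4.94; true-score variance = 2.46 + 1.94 = 4.4; composite reliability = 0.8907.
Mean component reliability = 0.8200.
Difference = 0.8907 − 0.8200 = 0.071.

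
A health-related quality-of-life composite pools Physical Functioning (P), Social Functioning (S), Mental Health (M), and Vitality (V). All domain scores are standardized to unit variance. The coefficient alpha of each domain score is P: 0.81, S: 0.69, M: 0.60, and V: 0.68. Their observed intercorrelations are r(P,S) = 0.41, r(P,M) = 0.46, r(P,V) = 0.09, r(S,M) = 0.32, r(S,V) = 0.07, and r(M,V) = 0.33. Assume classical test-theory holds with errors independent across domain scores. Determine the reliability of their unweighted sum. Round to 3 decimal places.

Var(P+S+M+V) = 4 + 2·[0.41 + 0.46 + 0.09 + 0.32 + 0.07 + 0.33] = 4 + 3.36 = 7.36.
With uncorrelated errors the cross-covariances are all true-score covariance, so they carry over unchanged; only the diagonal terms shrink to ρᵢσᵢ².
True-score variance = [0.81 + 0.69 + 0.60 + 0.68] + 3.36 = 2.78 + 3.36 = 6.14.
Reliability = 6.14 / 7.36 = 0.834.

0.834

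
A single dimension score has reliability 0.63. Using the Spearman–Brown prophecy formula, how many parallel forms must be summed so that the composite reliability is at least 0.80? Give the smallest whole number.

k ≥ ρ*(1−ρ₁)/(ρ₁(1−ρ*)) = 0.80·0.37 / (0.63·0.20) = 2.349.
Smallest integer k = 3.

3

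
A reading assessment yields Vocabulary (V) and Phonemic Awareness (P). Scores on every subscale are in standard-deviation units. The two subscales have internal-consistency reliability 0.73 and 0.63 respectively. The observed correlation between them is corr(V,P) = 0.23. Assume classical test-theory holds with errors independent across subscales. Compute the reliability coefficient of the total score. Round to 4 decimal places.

Var(V+P) = 2 + 2·[0.23] = 2 + 0.46 = 2.46.
With uncorrelated errors the cross-covariances are all true-score covariance, so they carry over unchanged; only the diagonal terms shrink to ρᵢσᵢ².
True-score variance = [0.73 + 0.63] + 0.46 = 1.36 + 0.46 = 1.82.
Reliability = 1.82 / 2.46 = 0.7398.

0.7398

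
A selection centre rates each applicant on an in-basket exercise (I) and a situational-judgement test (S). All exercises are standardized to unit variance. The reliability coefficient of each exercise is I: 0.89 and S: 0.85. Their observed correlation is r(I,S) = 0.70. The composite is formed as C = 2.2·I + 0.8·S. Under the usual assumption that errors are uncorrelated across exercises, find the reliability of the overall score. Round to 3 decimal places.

0.921

Var(C) = 2.2² + 0.8² + 2·[1.76·0.70] = 5.48 + 2.464 = 7.944.
With uncorrelated errors the cross-covariances are all true-score covariance, so they carry over unchanged; only the diagonal terms shrink to ρᵢσᵢ².
True-score variance = [2.2²·0.89 + 0.8²·0.85] + 2.464 = 4.8516 + 2.464 = 7.3156.
Reliability = 7.3156 / 7.944 = 0.921.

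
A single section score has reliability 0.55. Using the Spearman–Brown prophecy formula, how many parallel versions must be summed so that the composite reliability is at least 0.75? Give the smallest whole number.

k ≥ ρ*(1−ρ₁)/(ρ₁(1−ρ*)) = 0.75·0.45 / (0.55·0.25) = 2.455.
Smallest integer k = 3.

3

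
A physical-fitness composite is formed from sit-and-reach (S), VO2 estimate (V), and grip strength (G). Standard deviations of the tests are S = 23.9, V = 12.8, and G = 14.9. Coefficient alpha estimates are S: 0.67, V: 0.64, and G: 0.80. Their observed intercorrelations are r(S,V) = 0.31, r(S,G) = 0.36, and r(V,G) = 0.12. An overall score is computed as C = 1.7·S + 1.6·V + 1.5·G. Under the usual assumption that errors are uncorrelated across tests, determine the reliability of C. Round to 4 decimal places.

Var(C) = 1.7²·23.9² + 1.6²·12.8² + 1.5²·14.9² + 2·[2.72·23.9·12.8·0.31 + 2.55·23.9·14.9·0.36 + 2.4·12.8·14.9·0.12] = 2569.75 + 1279.58 = 3849.33.
Because errors are independent across components, Cov(Tᵢ,Tⱼ) = Cov(Xᵢ,Xⱼ); the off-diagonal part of the true-score variance is the same as above.
True-score variance = [1.7²·23.9²·0.67 + 1.6²·12.8²·0.64 + 1.5²·14.9²·0.80] + 1279.58 = 1774.09 + 1279.58 = 3053.66.
Reliability = 3053.66 / 3849.33 = 0.7933.

0.7933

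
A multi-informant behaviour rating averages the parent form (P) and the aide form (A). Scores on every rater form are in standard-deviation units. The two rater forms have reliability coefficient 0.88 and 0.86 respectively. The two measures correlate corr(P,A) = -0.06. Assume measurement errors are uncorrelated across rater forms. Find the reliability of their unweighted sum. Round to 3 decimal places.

Var(P+A) = 2 + 2·[(-0.06)] = 2 − 0.12 = 1.88.
With uncorrelated errors the cross-covariances are all true-score covariance, so they carry over unchanged; only the diagonal terms shrink to ρᵢσᵢ².
True-score variance = [0.88 + 0.86] − 0.12 = 1.74 − 0.12 = 1.62.
Reliability = 1.62 / 1.88 = 0.862.

0.862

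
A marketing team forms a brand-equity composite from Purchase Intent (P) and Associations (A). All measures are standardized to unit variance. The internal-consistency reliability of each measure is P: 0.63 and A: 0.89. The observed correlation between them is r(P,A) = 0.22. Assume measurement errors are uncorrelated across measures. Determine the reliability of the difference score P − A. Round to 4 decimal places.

0.6923

Var(P−A) = 1 + 1 − 2·0.22 = 2 − 0.44 = 1.56.
Because errors are independent across components, Cov(Tᵢ,Tⱼ) = Cov(Xᵢ,Xⱼ); the off-diagonal part of the true-score variance is the same as above.
True-score variance = [0.63 + 0.89] − 0.44 = 1.52 − 0.44 = 1.08.
Reliability = 1.08 / 1.56 = 0.6923.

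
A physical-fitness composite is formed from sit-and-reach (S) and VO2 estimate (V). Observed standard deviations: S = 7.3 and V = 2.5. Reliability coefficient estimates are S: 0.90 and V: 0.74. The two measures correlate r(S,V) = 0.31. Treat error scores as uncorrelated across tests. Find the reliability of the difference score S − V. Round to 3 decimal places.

Var(S−V) = 7.3² + 2.5² − 2·7.3·2.5·0.31 = 59.54 − 11.315 = 48.225.
With uncorrelated errors the cross-covariances are all true-score covariance, so they carry over unchanged; only the diagonal terms shrink to ρᵢσᵢ².
True-score variance = [7.3²·0.90 + 2.5²·0.74] − 11.315 = 52.586 − 11.315 = 41.271.
Reliability = 41.271 / 48.225 = 0.856.

0.856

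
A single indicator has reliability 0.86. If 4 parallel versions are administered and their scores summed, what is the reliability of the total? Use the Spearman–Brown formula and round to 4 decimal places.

0.9609

ρ_k = kρ / (1 + (k−1)ρ) = 4·0.86 / (1 + 3·0.86) = 3.440 / 3.580 = 0.9609.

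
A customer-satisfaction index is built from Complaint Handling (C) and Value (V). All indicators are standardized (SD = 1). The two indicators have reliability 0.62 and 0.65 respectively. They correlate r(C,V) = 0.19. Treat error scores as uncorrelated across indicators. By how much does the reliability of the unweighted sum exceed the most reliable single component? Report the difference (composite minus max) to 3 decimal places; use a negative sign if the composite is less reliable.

Var(sum) = 2 + 0.38 = 2.38; true-score variance = 1.27 + 0.38 = 1.65; composite reliability = 0.6933.
Max component reliability = 0.6500.
Difference = 0.6933 − 0.6500 = 0.043.

0.043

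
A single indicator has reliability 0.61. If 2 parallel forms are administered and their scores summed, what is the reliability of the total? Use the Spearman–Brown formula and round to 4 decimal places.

0.7578

ρ_k = kρ / (1 + (k−1)ρ) = 2·0.61 / (1 + 1·0.61) = 1.220 / 1.610 = 0.7578.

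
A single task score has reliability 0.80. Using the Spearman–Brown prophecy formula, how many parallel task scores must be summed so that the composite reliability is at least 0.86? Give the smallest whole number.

k ≥ ρ*(1−ρ₁)/(ρ₁(1−ρ*)) = 0.86·0.20 / (0.80·0.14) = 1.536.
Smallest integer k = 2.

2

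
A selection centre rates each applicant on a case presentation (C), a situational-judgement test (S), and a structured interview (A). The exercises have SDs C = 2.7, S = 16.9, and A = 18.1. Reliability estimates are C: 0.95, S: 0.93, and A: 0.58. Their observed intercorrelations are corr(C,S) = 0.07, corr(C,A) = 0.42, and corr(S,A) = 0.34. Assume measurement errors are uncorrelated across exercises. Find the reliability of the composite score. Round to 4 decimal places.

0.8197

Var(C+S+A) = 2.7² + 16.9² + 18.1² + 2·[2.7·16.9·0.07 + 2.7·18.1·0.42 + 16.9·18.1·0.34] = 620.51 + 255.444 = 875.954.
Under uncorrelated errors the observed covariances equal the true-score covariances, so only the own-variance terms attenuate.
True-score variance = [2.7²·0.95 + 16.9²·0.93 + 18.1²·0.58] + 255.444 = 462.557 + 255.444 = 718.001.
Reliability = 718.001 / 875.954 = 0.8197.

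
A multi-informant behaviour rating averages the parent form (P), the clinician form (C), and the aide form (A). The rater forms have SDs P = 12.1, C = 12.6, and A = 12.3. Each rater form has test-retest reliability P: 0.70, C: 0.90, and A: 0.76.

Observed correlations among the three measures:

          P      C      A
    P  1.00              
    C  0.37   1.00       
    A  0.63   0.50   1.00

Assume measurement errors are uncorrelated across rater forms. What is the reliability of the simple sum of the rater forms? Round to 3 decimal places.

0.895

Var(P+C+A) = 12.1² + 12.6² + 12.3² + 2·[12.1·12.6·0.37 + 12.1·12.3·0.63 + 12.6·12.3·0.50] = 456.46 + 455.326 = 911.786.
Under uncorrelated errors the observed covariances equal the true-score covariances, so only the own-variance terms attenuate.
True-score variance = [12.1²·0.70 + 12.6²·0.90 + 12.3²·0.76] + 455.326 = 360.351 + 455.326 = 815.678.
Reliability = 815.678 / 911.786 = 0.895.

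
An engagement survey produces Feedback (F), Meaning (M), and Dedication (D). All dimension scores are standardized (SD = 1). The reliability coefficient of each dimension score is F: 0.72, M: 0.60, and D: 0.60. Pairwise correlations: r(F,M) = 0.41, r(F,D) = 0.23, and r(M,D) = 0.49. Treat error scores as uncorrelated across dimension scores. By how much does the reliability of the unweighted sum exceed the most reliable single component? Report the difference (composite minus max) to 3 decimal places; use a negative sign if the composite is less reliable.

0.075

Var(sum) = 3 + 2.26 = 5.26; true-score variance = 1.92 + 2.26 = 4.18; composite reliability = 0.7947.
Max component reliability = 0.7200.
Difference = 0.7947 − 0.7200 = 0.075.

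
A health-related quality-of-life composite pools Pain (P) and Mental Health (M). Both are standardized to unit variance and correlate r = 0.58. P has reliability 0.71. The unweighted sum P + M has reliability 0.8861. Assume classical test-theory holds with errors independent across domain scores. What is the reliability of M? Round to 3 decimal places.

Var(P+M) = 2 + 2·0.58 = 3.160.
True-score variance = ρ_P + ρ_M + 2·0.58, so 0.8861 = (0.71 + ρ_M + 1.16) / 3.160.
ρ_M = 0.8861·3.160 − 0.71 − 1.16 = 0.930.

0.930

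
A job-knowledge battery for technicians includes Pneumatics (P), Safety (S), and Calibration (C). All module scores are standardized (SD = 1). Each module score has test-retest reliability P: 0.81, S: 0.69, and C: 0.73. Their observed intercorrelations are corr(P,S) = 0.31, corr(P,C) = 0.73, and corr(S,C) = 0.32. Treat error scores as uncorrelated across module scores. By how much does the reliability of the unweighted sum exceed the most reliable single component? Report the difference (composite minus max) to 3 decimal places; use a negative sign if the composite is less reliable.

Var(sum) = 3 + 2.72 = 5.72; true-score variance = 2.23 + 2.72 = 4.95; composite reliability = 0.8654.
Max component reliability = 0.8100.
Difference = 0.8654 − 0.8100 = 0.055.

0.055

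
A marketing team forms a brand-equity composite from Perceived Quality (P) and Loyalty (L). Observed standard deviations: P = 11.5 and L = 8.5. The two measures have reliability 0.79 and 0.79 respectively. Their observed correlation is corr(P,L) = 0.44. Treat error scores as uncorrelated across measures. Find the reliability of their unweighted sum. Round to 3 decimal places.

0.852

Var(P+L) = 11.5² + 8.5² + 2·[11.5·8.5·0.44] = 204.5 + 86.02 = 290.52.
Under uncorrelated errors the observed covariances equal the true-score covariances, so only the own-variance terms attenuate.
True-score variance = [11.5²·0.79 + 8.5²·0.79] + 86.02 = 161.555 + 86.02 = 247.575.
Reliability = 247.575 / 290.52 = 0.852.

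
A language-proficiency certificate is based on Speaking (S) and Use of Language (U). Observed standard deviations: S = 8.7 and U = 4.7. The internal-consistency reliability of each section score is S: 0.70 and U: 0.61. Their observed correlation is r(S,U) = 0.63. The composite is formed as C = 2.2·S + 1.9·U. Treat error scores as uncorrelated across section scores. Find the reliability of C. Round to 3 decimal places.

Var(C) = 2.2²·8.7² + 1.9²·4.7² + 2·[4.18·8.7·4.7·0.63] = 446.084 + 215.359 = 661.444.
With uncorrelated errors the cross-covariances are all true-score covariance, so they carry over unchanged; only the diagonal terms shrink to ρᵢσᵢ².
True-score variance = [2.2²·8.7²·0.70 + 1.9²·4.7²·0.61] + 215.359 = 305.082 + 215.359 = 520.442.
Reliability = 520.442 / 661.444 = 0.787.

0.787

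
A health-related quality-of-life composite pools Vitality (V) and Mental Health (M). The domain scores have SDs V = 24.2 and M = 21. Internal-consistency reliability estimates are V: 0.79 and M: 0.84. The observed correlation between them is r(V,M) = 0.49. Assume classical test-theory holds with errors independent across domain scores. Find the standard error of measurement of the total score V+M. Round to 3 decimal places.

13.912

Var(total) = 1026.64 + 498.036 = 1524.68.
True-score variance = 833.096 + 498.036 = 1331.13, so reliability = 0.8731.
Error variance = 1524.68 − 1331.13 = 193.544; SEM = √193.544 = 13.912.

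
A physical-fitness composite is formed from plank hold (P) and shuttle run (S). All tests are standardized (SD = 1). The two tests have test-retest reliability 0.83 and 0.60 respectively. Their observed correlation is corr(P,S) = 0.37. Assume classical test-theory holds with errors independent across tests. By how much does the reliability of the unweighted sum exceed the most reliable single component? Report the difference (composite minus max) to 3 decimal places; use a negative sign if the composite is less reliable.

Var(sum) = 2 + 0.74 = 2.74; true-score variance = 1.43 + 0.74 = 2.17; composite reliability = 0.7920.
Max component reliability = 0.8300.
Difference = 0.7920 − 0.8300 = -0.038.

-0.038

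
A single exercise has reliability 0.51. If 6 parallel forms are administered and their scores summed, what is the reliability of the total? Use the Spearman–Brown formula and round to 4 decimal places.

0.8620

ρ_k = kρ / (1 + (k−1)ρ) = 6·0.51 / (1 + 5·0.51) = 3.060 / 3.550 = 0.8620.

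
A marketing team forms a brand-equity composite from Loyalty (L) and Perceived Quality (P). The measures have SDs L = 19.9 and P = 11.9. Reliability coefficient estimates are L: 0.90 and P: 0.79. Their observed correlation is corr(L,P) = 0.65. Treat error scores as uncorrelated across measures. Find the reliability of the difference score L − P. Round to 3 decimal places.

0.698

Var(L−P) = 19.9² + 11.9² − 2·19.9·11.9·0.65 = 537.62 − 307.853 = 229.767.
Because errors are independent across components, Cov(Tᵢ,Tⱼ) = Cov(Xᵢ,Xⱼ); the off-diagonal part of the true-score variance is the same as above.
True-score variance = [19.9²·0.90 + 11.9²·0.79] − 307.853 = 468.281 − 307.853 = 160.428.
Reliability = 160.428 / 229.767 = 0.698.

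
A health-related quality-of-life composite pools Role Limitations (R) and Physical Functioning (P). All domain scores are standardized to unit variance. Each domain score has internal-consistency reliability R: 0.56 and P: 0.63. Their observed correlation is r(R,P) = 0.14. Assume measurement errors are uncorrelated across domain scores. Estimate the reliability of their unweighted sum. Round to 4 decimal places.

0.6447

Var(R+P) = 2 + 2·[0.14] = 2 + 0.28 = 2.28.
Under uncorrelated errors the observed covariances equal the true-score covariances, so only the own-variance terms attenuate.
True-score variance = [0.56 + 0.63] + 0.28 = 1.19 + 0.28 = 1.47.
Reliability = 1.47 / 2.28 = 0.6447.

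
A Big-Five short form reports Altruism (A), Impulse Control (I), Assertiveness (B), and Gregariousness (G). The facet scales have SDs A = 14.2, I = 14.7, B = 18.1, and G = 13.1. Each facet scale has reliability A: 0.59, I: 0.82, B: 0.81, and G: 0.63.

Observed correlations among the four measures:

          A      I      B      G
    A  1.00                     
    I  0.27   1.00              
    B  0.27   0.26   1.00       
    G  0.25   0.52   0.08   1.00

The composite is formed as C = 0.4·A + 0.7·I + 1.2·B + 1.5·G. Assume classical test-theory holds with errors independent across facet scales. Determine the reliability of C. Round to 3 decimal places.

Var(C) = 0.4²·14.2² + 0.7²·14.7² + 1.2²·18.1² + 1.5²·13.1² + 2·[0.28·14.2·14.7·0.27 + 0.48·14.2·18.1·0.27 + 0.6·14.2·13.1·0.25 + 0.84·14.7·18.1·0.26 + 1.05·14.7·13.1·0.52 + 1.8·18.1·13.1·0.08] = 996.027 + 548.781 = 1544.81.
Because errors are independent across components, Cov(Tᵢ,Tⱼ) = Cov(Xᵢ,Xⱼ); the off-diagonal part of the true-score variance is the same as above.
True-score variance = [0.4²·14.2²·0.59 + 0.7²·14.7²·0.82 + 1.2²·18.1²·0.81 + 1.5²·13.1²·0.63] + 548.781 = 731.241 + 548.781 = 1280.02.
Reliability = 1280.02 / 1544.81 = 0.829.

0.829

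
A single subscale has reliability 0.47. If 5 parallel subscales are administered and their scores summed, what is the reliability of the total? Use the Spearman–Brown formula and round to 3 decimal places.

0.816

ρ_k = kρ / (1 + (k−1)ρ) = 5·0.47 / (1 + 4·0.47) = 2.350 / 2.880 = 0.816.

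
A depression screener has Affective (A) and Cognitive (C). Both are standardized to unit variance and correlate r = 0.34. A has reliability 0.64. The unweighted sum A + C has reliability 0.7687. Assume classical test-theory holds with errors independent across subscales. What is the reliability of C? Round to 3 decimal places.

0.740

Var(A+C) = 2 + 2·0.34 = 2.680.
True-score variance = ρ_A + ρ_C + 2·0.34, so 0.7687 = (0.64 + ρ_C + 0.68) / 2.680.
ρ_C = 0.7687·2.680 − 0.64 − 0.68 = 0.740.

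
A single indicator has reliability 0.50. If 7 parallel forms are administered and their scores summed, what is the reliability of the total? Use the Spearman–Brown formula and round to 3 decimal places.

ρ_k = kρ / (1 + (k−1)ρ) = 7·0.50 / (1 + 6·0.50) = 3.500 / 4.000 = 0.875.

0.875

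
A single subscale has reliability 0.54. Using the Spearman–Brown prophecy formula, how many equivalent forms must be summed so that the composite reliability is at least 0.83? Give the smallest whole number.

5

k ≥ ρ*(1−ρ₁)/(ρ₁(1−ρ*)) = 0.83·0.46 / (0.54·0.17) = 4.159.
Smallest integer k = 5.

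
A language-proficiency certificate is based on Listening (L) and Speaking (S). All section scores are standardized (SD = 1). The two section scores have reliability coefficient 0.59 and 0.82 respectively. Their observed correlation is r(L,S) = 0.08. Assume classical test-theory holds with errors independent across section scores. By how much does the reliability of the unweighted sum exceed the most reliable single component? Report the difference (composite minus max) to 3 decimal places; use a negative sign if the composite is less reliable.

-0.093

Var(sum) = 2 + 0.16 = 2.16; true-score variance = 1.41 + 0.16 = 1.57; composite reliability = 0.7269.
Max component reliability = 0.8200.
Difference = 0.7269 − 0.8200 = -0.093.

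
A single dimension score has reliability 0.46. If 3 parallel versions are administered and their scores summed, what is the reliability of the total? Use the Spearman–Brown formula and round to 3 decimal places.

0.719

ρ_k = kρ / (1 + (k−1)ρ) = 3·0.46 / (1 + 2·0.46) = 1.380 / 1.920 = 0.719.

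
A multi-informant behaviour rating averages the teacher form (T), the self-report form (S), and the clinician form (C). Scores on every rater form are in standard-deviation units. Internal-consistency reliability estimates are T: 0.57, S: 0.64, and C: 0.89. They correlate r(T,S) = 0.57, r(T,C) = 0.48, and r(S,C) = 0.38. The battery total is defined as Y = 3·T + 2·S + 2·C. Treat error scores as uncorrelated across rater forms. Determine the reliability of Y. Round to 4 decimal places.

Var(Y) = 3² + 2² + 2² + 2·[6·0.57 + 6·0.48 + 4·0.38] = 17 + 15.64 = 32.64.
Under uncorrelated errors the observed covariances equal the true-score covariances, so only the own-variance terms attenuate.
True-score variance = [3²·0.57 + 2²·0.64 + 2²·0.89] + 15.64 = 11.25 + 15.64 = 26.89.
Reliability = 26.89 / 32.64 = 0.8238.

0.8238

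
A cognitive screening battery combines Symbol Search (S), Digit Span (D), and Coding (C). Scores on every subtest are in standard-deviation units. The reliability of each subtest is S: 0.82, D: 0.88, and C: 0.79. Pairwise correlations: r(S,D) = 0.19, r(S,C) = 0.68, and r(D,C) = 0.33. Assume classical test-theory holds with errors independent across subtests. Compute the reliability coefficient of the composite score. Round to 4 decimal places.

Var(S+D+C) = 3 + 2·[0.19 + 0.68 + 0.33] = 3 + 2.4 = 5.4.
Under uncorrelated errors the observed covariances equal the true-score covariances, so only the own-variance terms attenuate.
True-score variance = [0.82 + 0.88 + 0.79] + 2.4 = 2.49 + 2.4 = 4.89.
Reliability = 4.89 / 5.4 = 0.9056.

0.9056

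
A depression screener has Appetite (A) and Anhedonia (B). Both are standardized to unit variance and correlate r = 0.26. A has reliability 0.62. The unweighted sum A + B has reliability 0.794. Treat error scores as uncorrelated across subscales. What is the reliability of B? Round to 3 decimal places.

Var(A+B) = 2 + 2·0.26 = 2.520.
True-score variance = ρ_A + ρ_B + 2·0.26, so 0.794 = (0.62 + ρ_B + 0.52) / 2.520.
ρ_B = 0.794·2.520 − 0.62 − 0.52 = 0.861.

0.861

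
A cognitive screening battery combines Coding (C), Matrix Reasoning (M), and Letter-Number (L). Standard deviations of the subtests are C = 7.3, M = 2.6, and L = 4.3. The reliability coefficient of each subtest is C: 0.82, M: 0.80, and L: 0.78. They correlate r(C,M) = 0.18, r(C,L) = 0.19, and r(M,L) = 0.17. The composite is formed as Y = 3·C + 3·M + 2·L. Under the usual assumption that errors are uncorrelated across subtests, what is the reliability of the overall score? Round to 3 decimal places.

Var(Y) = 3²·7.3² + 3²·2.6² + 2²·4.3² + 2·[9·7.3·2.6·0.18 + 6·7.3·4.3·0.19 + 6·2.6·4.3·0.17] = 614.41 + 155.872 = 770.282.
With uncorrelated errors the cross-covariances are all true-score covariance, so they carry over unchanged; only the diagonal terms shrink to ρᵢσᵢ².
True-score variance = [3²·7.3²·0.82 + 3²·2.6²·0.80 + 2²·4.3²·0.78] + 155.872 = 499.641 + 155.872 = 655.513.
Reliability = 655.513 / 770.282 = 0.851.

0.851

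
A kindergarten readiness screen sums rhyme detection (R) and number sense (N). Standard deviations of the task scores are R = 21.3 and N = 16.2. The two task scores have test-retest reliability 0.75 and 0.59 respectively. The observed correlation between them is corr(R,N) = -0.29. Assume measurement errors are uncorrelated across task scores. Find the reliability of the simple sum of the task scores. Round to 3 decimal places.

0.572

Var(R+N) = 21.3² + 16.2² + 2·[21.3·16.2·(-0.29)] = 716.13 − 200.135 = 515.995.
Under uncorrelated errors the observed covariances equal the true-score covariances, so only the own-variance terms attenuate.
True-score variance = [21.3²·0.75 + 16.2²·0.59] − 200.135 = 495.107 − 200.135 = 294.972.
Reliability = 294.972 / 515.995 = 0.572.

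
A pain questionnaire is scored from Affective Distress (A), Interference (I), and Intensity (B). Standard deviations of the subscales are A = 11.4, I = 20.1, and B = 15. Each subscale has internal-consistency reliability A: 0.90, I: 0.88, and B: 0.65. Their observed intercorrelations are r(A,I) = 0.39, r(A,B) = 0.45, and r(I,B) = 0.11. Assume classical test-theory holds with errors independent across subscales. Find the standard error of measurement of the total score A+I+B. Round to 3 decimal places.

Var(total) = 758.97 + 398.959 = 1157.93.
True-score variance = 618.743 + 398.959 = 1017.7, so reliability = 0.8789.
Error variance = 1157.93 − 1017.7 = 140.227; SEM = √140.227 = 11.842.

11.842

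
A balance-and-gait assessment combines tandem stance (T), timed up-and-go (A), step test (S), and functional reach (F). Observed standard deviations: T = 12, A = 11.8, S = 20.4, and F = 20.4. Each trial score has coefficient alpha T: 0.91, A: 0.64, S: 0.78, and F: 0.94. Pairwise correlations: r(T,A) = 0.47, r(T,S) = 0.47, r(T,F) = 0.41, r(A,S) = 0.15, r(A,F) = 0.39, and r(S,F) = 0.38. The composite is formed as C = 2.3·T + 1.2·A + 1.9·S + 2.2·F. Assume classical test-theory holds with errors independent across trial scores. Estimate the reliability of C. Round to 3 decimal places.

0.933

Var(C) = 2.3²·12² + 1.2²·11.8² + 1.9²·20.4² + 2.2²·20.4² + 2·[2.76·12·11.8·0.47 + 4.37·12·20.4·0.47 + 5.06·12·20.4·0.41 + 2.28·11.8·20.4·0.15 + 2.64·11.8·20.4·0.39 + 4.18·20.4·20.4·0.38] = 4478.82 + 4371.08 = 8849.9.
With uncorrelated errors the cross-covariances are all true-score covariance, so they carry over unchanged; only the diagonal terms shrink to ρᵢσᵢ².
True-score variance = [2.3²·12²·0.91 + 1.2²·11.8²·0.64 + 1.9²·20.4²·0.78 + 2.2²·20.4²·0.94] + 4371.08 = 3886.71 + 4371.08 = 8257.79.
Reliability = 8257.79 / 8849.9 = 0.933.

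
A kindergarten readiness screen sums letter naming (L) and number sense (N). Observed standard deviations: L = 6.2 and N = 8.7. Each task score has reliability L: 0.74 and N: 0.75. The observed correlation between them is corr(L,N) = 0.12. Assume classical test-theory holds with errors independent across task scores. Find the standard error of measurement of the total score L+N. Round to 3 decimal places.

Var(total) = 114.13 + 12.9456 = 127.076.
True-score variance = 85.2131 + 12.9456 = 98.1587, so reliability = 0.7724.
Error variance = 127.076 − 98.1587 = 28.9169; SEM = √28.9169 = 5.377.

5.377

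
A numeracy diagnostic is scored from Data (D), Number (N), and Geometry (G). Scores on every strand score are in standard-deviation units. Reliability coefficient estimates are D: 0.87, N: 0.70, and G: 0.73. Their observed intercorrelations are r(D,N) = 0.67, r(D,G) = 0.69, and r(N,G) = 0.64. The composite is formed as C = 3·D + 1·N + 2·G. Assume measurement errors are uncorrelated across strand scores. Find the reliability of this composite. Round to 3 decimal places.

0.912

Var(C) = 3² + 1 + 2² + 2·[3·0.67 + 6·0.69 + 2·0.64] = 14 + 14.86 = 28.86.
Under uncorrelated errors the observed covariances equal the true-score covariances, so only the own-variance terms attenuate.
True-score variance = [3²·0.87 + 0.70 + 2²·0.73] + 14.86 = 11.45 + 14.86 = 26.31.
Reliability = 26.31 / 28.86 = 0.912.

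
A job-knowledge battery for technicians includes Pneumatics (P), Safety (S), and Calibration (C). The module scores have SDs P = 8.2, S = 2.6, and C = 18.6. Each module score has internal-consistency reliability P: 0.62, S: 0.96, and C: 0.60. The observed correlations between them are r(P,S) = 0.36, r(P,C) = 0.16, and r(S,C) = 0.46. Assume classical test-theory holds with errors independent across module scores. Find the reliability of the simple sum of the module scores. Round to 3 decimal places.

0.689

Var(P+S+C) = 8.2² + 2.6² + 18.6² + 2·[8.2·2.6·0.36 + 8.2·18.6·0.16 + 2.6·18.6·0.46] = 419.96 + 108.648 = 528.608.
With uncorrelated errors the cross-covariances are all true-score covariance, so they carry over unchanged; only the diagonal terms shrink to ρᵢσᵢ².
True-score variance = [8.2²·0.62 + 2.6²·0.96 + 18.6²·0.60] + 108.648 = 255.754 + 108.648 = 364.402.
Reliability = 364.402 / 528.608 = 0.689.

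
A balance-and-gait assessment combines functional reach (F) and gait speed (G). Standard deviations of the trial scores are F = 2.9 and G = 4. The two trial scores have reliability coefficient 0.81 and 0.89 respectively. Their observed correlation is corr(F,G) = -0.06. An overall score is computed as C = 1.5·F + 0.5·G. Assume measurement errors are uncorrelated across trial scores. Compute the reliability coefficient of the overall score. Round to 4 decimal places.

Var(C) = 1.5²·2.9² + 0.5²·4² + 2·[0.75·2.9·4·(-0.06)] = 22.9225 − 1.044 = 21.8785.
With uncorrelated errors the cross-covariances are all true-score covariance, so they carry over unchanged; only the diagonal terms shrink to ρᵢσᵢ².
True-score variance = [1.5²·2.9²·0.81 + 0.5²·4²·0.89] − 1.044 = 18.8872 − 1.044 = 17.8432.
Reliability = 17.8432 / 21.8785 = 0.8156.

0.8156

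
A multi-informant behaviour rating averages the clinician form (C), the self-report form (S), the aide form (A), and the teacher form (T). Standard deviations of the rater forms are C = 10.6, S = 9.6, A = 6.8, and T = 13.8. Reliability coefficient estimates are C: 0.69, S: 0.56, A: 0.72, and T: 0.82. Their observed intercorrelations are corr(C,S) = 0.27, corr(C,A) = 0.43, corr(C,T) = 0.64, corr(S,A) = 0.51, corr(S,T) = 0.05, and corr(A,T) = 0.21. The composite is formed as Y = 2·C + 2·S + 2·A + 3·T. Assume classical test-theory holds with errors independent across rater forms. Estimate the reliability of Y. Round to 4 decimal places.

Var(Y) = 2²·10.6² + 2²·9.6² + 2²·6.8² + 3²·13.8² + 2·[4·10.6·9.6·0.27 + 4·10.6·6.8·0.43 + 6·10.6·13.8·0.64 + 4·9.6·6.8·0.51 + 6·9.6·13.8·0.05 + 6·6.8·13.8·0.21] = 2717 + 2173.49 = 4890.49.
With uncorrelated errors the cross-covariances are all true-score covariance, so they carry over unchanged; only the diagonal terms shrink to ρᵢσᵢ².
True-score variance = [2²·10.6²·0.69 + 2²·9.6²·0.56 + 2²·6.8²·0.72 + 3²·13.8²·0.82] + 2173.49 = 2055.17 + 2173.49 = 4228.66.
Reliability = 4228.66 / 4890.49 = 0.8647.

0.8647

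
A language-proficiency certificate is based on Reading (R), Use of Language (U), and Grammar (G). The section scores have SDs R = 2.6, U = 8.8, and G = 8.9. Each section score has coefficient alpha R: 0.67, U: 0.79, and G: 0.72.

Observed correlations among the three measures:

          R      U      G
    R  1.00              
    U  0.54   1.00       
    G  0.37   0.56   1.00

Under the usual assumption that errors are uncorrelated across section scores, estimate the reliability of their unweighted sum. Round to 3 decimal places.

0.861

Var(R+U+G) = 2.6² + 8.8² + 8.9² + 2·[2.6·8.8·0.54 + 2.6·8.9·0.37 + 8.8·8.9·0.56] = 163.41 + 129.552 = 292.962.
With uncorrelated errors the cross-covariances are all true-score covariance, so they carry over unchanged; only the diagonal terms shrink to ρᵢσᵢ².
True-score variance = [2.6²·0.67 + 8.8²·0.79 + 8.9²·0.72] + 129.552 = 122.738 + 129.552 = 252.29.
Reliability = 252.29 / 292.962 = 0.861.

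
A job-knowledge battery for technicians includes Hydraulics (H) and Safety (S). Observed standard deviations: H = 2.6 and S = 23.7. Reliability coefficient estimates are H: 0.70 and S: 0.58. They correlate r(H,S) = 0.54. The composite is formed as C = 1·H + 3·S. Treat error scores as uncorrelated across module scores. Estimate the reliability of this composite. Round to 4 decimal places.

0.5961

Var(C) = 2.6² + 3²·23.7² + 2·[3·2.6·23.7·0.54] = 5061.97 + 199.649 = 5261.62.
Because errors are independent across components, Cov(Tᵢ,Tⱼ) = Cov(Xᵢ,Xⱼ); the off-diagonal part of the true-score variance is the same as above.
True-score variance = [2.6²·0.70 + 3²·23.7²·0.58] + 199.649 = 2936.75 + 199.649 = 3136.4.
Reliability = 3136.4 / 5261.62 = 0.5961.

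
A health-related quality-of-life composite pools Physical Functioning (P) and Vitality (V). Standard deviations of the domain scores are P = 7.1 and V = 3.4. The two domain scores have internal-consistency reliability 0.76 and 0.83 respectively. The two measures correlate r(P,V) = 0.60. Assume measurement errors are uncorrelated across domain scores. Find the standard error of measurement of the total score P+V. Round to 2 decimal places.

3.75

Var(total) = 61.97 + 28.968 = 90.938.
True-score variance = 47.9064 + 28.968 = 76.8744, so reliability = 0.8453.
Error variance = 90.938 − 76.8744 = 14.0636; SEM = √14.0636 = 3.75.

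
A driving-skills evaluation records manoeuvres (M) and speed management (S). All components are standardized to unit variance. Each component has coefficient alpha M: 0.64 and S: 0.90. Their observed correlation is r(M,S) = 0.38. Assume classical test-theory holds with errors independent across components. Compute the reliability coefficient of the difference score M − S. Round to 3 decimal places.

Var(M−S) = 1 + 1 − 2·0.38 = 2 − 0.76 = 1.24.
Under uncorrelated errors the observed covariances equal the true-score covariances, so only the own-variance terms attenuate.
True-score variance = [0.64 + 0.90] − 0.76 = 1.54 − 0.76 = 0.78.
Reliability = 0.78 / 1.24 = 0.629.

0.629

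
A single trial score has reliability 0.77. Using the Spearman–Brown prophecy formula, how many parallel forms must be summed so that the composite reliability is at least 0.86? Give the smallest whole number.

k ≥ ρ*(1−ρ₁)/(ρ₁(1−ρ*)) = 0.86·0.23 / (0.77·0.14) = 1.835.
Smallest integer k = 2.

2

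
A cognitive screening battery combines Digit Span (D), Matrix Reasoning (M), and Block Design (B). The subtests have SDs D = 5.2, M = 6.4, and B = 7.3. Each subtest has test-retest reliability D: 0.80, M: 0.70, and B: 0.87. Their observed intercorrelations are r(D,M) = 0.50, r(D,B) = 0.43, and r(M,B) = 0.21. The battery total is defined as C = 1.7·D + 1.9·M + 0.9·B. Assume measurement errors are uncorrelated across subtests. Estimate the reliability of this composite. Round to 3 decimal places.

0.857

Var(C) = 1.7²·5.2² + 1.9²·6.4² + 0.9²·7.3² + 2·[3.23·5.2·6.4·0.50 + 1.53·5.2·7.3·0.43 + 1.71·6.4·7.3·0.21] = 269.176 + 190.996 = 460.173.
With uncorrelated errors the cross-covariances are all true-score covariance, so they carry over unchanged; only the diagonal terms shrink to ρᵢσᵢ².
True-score variance = [1.7²·5.2²·0.80 + 1.9²·6.4²·0.70 + 0.9²·7.3²·0.87] + 190.996 = 203.576 + 190.996 = 394.572.
Reliability = 394.572 / 460.173 = 0.857.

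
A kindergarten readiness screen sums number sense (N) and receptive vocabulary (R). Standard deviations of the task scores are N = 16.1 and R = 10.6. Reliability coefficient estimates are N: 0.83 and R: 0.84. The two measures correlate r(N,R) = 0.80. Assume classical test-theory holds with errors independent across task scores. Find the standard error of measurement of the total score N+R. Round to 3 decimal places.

Var(total) = 371.57 + 273.056 = 644.626.
True-score variance = 309.527 + 273.056 = 582.583, so reliability = 0.9038.
Error variance = 644.626 − 582.583 = 62.0433; SEM = √62.0433 = 7.877.

7.877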